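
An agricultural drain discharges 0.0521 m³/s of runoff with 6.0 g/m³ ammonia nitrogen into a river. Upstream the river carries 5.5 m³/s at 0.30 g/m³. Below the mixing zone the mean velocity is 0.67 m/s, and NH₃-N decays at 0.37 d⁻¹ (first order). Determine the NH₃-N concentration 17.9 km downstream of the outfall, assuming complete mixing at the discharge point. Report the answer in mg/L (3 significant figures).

0.315 mg/L

After complete mixing, C₀ = (0.0521·6 + 5.5·0.3) / 5.552 = 0.3535 mg/L.
Travel time t = 1.79e+04 m / 0.67 m/s = 2.672e+04 s = 0.3092 d.
C = 0.3535·exp(−0.37·0.3092) = 0.3535·0.8919 = 0.3153 mg/L.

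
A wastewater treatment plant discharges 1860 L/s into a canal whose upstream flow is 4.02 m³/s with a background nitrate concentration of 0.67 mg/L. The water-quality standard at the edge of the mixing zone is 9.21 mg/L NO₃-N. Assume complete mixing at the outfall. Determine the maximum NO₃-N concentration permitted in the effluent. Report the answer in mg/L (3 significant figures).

1860 L/s = 1.86 m³/s.
Mass balance: 9.21·5.88 = 1.86·Cₑ + 4.02·0.67.
Cₑ = (54.15 − 2.693) / 1.86 = 27.67 mg/L.

27.7 mg/L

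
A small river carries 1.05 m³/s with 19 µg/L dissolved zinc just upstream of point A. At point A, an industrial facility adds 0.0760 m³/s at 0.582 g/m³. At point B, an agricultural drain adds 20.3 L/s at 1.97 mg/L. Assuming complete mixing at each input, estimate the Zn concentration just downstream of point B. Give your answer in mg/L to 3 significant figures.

0.0909 mg/L

19 µg/L = 0.019 mg/L.
After input A: C = (1.05·0.019 + 0.076·0.582) / 1.126 = 0.057 mg/L.
20.3 L/s = 0.0203 m³/s.
After input B: C = (1.126·0.057 + 0.0203·1.97) / 1.146 = 0.09088 mg/L.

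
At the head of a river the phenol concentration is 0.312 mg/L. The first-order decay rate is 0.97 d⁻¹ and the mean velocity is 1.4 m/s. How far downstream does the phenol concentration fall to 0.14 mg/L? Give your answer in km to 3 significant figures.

From C = C₀·e^(−kt), t = ln(C₀/C)/k = ln(0.312/0.14)/0.97 = 0.8014/0.97 = 0.8261 d.
Distance = v·t = 1.4 m/s × 7.138e+04 s = 9.993e+04 m = 99.93 km.

99.9 km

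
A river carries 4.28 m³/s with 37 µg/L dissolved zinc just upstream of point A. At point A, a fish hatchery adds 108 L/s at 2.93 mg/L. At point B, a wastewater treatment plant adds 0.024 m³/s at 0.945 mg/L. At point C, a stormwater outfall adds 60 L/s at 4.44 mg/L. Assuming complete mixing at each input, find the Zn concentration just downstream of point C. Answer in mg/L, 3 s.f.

37 µg/L = 0.037 mg/L.
108 L/s = 0.108 m³/s.
After input A: C = (4.28·0.037 + 0.108·2.93) / 4.388 = 0.1082 mg/L.
After input B: C = (4.388·0.1082 + 0.024·0.945) / 4.412 = 0.1128 mg/L.
60 L/s = 0.06 m³/s.
After input C: C = (4.412·0.1128 + 0.06·4.44) / 4.472 = 0.1708 mg/L.

0.171 mg/L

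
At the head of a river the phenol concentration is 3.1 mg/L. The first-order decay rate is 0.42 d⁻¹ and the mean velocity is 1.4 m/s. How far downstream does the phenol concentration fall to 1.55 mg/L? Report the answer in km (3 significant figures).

From C = C₀·e^(−kt), t = ln(C₀/C)/k = ln(3.1/1.55)/0.42 = 0.6931/0.42 = 1.65 d.
Distance = v·t = 1.4 m/s × 1.426e+05 s = 1.996e+05 m = 199.6 km.

200 km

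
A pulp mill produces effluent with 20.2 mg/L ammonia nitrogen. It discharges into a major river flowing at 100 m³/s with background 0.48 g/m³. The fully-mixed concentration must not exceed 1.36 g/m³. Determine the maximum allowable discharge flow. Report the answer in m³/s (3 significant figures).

4.67 m³/s

Mass balance at complete mixing: C_std·(Q_w + Q_r) = Q_w·C_e + Q_r·C_b.
Rearranging, Q_w = Q_r·(C_std − C_b)/(C_e − C_std) = 100·(1.36 − 0.48) / (20.2 − 1.36) = 4.671 m³/s.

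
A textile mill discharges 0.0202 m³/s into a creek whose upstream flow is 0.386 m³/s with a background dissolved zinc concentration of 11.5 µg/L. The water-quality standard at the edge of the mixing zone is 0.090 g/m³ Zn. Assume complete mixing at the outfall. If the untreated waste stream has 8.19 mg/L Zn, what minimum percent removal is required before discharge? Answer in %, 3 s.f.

80.6 %

11.5 µg/L = 0.0115 mg/L.
Mass balance: 0.09·0.4062 = 0.0202·Cₑ + 0.386·0.0115.
Cₑ = (0.03656 − 0.004439) / 0.0202 = 1.59 mg/L.
Required removal = 1 − 1.59/8.19 = 80.59 %.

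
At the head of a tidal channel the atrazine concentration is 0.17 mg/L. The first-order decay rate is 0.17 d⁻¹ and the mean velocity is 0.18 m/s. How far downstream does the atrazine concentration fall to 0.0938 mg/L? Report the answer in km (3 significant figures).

From C = C₀·e^(−kt), t = ln(C₀/C)/k = ln(0.17/0.0938)/0.17 = 0.5946/0.17 = 3.498 d.
Distance = v·t = 0.18 m/s × 3.022e+05 s = 5.44e+04 m = 54.4 km.

54.4 km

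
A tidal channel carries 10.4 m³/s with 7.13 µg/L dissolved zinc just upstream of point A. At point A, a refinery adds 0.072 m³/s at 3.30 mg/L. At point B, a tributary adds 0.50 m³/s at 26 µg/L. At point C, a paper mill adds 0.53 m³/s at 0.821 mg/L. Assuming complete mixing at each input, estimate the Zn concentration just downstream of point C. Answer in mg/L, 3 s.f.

7.13 µg/L = 0.00713 mg/L.
After input A: C = (10.4·0.00713 + 0.072·3.3) / 10.47 = 0.02977 mg/L.
26 µg/L = 0.026 mg/L.
After input B: C = (10.47·0.02977 + 0.5·0.026) / 10.97 = 0.0296 mg/L.
After input C: C = (10.97·0.0296 + 0.53·0.821) / 11.5 = 0.06607 mg/L.

0.0661 mg/L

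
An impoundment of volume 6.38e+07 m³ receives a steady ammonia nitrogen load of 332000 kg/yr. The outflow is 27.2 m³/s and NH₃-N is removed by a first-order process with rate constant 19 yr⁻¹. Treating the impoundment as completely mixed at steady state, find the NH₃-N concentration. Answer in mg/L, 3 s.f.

0.160 mg/L

Outflow Q = 27.2 m³/s × 3.156e+07 s/yr = 8.584e+08 m³/yr.
Steady-state CSTR mass balance: W = Q·C + k·V·C, so C = W/(Q + kV).
Q + kV = 8.584e+08 + 19·6.38e+07 = 2.071e+09 m³/yr.
C = 332000/2.071e+09 = 0.0001603 kg/m³ = 0.1603 mg/L.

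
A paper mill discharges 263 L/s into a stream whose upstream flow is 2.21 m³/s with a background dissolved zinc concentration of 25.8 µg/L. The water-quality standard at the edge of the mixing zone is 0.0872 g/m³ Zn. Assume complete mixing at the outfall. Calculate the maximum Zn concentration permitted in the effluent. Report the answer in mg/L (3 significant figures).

263 L/s = 0.263 m³/s.
25.8 µg/L = 0.0258 mg/L.
Mass balance: 0.0872·2.473 = 0.263·Cₑ + 2.21·0.0258.
Cₑ = (0.2156 − 0.05702) / 0.263 = 0.6031 mg/L.

0.603 mg/L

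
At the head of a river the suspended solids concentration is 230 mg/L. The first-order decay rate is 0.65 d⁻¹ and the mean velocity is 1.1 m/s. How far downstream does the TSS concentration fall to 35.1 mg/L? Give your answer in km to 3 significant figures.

From C = C₀·e^(−kt), t = ln(C₀/C)/k = ln(230/35.1)/0.65 = 1.88/0.65 = 2.892 d.
Distance = v·t = 1.1 m/s × 2.499e+05 s = 2.749e+05 m = 274.9 km.

275 km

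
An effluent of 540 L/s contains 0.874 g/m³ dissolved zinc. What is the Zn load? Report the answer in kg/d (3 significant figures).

540 L/s = 0.54 m³/s.
Mass flux = Q·C = 0.54 m³/s × 0.874 g/m³ = 0.472 g/s.
= 0.472 g/s × 86.4 = 40.78 kg/d.

40.8 kg/d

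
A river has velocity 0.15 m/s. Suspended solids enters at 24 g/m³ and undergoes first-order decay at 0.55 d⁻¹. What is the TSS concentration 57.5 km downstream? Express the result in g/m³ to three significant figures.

Travel time t = 57.5 km / 0.15 m/s = 5.75e+04/0.15 = 3.833e+05 s = 4.437 d.
First-order decay: C = 24·exp(−0.55·4.437) = 24·0.08714 = 2.091 g/m³.

2.09 g/m³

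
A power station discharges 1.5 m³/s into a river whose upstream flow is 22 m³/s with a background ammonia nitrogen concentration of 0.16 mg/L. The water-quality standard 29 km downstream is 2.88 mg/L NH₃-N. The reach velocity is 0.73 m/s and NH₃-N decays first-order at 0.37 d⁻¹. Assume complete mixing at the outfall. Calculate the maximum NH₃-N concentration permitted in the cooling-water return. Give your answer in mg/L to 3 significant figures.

Travel time to the compliance point: t = 2.9e+04/0.73 = 3.973e+04 s = 0.4598 d; decay factor exp(−0.37·0.4598) = 0.8436.
So the concentration just after mixing may be at most 2.88/0.8436 = 3.414 mg/L.
Mass balance: 3.414·23.5 = 1.5·Cₑ + 22·0.16.
Cₑ = (80.23 − 3.52) / 1.5 = 51.14 mg/L.

51.1 mg/L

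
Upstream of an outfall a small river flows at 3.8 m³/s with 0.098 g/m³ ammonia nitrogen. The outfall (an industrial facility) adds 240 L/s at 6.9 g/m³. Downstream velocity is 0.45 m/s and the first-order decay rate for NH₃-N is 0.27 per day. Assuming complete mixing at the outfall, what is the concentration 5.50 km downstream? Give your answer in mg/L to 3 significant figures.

240 L/s = 0.24 m³/s.
After complete mixing, C₀ = (0.24·6.9 + 3.8·0.098) / 4.04 = 0.5021 mg/L.
Travel time t = 5500 m / 0.45 m/s = 1.222e+04 s = 0.1415 d.
C = 0.5021·exp(−0.27·0.1415) = 0.5021·0.9625 = 0.4833 mg/L.

0.483 mg/L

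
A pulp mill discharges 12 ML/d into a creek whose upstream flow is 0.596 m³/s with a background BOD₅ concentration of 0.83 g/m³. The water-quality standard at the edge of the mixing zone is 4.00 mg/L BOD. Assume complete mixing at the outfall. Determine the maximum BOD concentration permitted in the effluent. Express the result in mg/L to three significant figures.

12 ML/d = 0.1389 m³/s.
Mass balance: 4·0.7349 = 0.1389·Cₑ + 0.596·0.83.
Cₑ = (2.94 − 0.4947) / 0.1389 = 17.6 mg/L.

17.6 mg/L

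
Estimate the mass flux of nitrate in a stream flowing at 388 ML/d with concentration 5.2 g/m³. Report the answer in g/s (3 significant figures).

388 ML/d = 4.491 m³/s.
Mass flux = Q·C = 4.491 m³/s × 5.2 g/m³ = 23.35 g/s.

23.4 g/s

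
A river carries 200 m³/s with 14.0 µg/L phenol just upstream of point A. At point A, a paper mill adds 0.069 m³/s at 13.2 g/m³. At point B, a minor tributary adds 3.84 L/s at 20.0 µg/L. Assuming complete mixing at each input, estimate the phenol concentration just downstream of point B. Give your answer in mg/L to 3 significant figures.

14.0 µg/L = 0.014 mg/L.
After input A: C = (200·0.014 + 0.069·13.2) / 200.1 = 0.01855 mg/L.
3.84 L/s = 0.00384 m³/s.
20.0 µg/L = 0.02 mg/L.
After input B: C = (200.1·0.01855 + 0.00384·0.02) / 200.1 = 0.01855 mg/L.

0.0185 mg/L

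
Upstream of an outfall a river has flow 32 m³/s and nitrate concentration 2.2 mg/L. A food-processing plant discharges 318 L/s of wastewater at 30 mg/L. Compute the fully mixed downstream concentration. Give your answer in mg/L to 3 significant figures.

2.47 mg/L

318 L/s = 0.318 m³/s.
Conservation of mass across the mixing zone: C = (0.318·30 + 32·2.2) / (0.318 + 32) = 79.94/32.32 = 2.474 mg/L.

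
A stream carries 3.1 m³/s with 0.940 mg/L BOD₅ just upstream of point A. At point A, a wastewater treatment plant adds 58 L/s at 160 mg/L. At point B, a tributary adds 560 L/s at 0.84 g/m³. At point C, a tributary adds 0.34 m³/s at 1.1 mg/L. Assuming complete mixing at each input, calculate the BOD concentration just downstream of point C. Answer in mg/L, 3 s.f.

3.21 mg/L

58 L/s = 0.058 m³/s.
After input A: C = (3.1·0.94 + 0.058·160) / 3.158 = 3.861 mg/L.
560 L/s = 0.56 m³/s.
After input B: C = (3.158·3.861 + 0.56·0.84) / 3.718 = 3.406 mg/L.
After input C: C = (3.718·3.406 + 0.34·1.1) / 4.058 = 3.213 mg/L.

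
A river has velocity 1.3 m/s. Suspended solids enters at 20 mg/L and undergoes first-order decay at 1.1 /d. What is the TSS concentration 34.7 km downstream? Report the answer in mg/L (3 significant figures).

Travel time t = 34.7 km / 1.3 m/s = 3.47e+04/1.3 = 2.669e+04 s = 0.3089 d.
First-order decay: C = 20·exp(−1.1·0.3089) = 20·0.7119 = 14.24 mg/L.

14.2 mg/L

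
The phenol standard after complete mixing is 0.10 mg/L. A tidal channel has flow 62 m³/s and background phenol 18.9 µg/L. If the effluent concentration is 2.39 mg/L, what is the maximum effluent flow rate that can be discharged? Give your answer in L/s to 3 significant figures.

18.9 µg/L = 0.0189 mg/L.
Mass balance at complete mixing: C_std·(Q_w + Q_r) = Q_w·C_e + Q_r·C_b.
Rearranging, Q_w = Q_r·(C_std − C_b)/(C_e − C_std) = 62·(0.1 − 0.0189) / (2.39 − 0.1) = 2.196 m³/s.
= 2196 L/s.

2200 L/s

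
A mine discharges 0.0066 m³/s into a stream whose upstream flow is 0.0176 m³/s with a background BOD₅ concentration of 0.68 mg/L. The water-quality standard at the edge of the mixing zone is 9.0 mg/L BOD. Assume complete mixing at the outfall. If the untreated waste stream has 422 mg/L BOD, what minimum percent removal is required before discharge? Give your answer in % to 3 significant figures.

Mass balance: 9·0.0242 = 0.0066·Cₑ + 0.0176·0.68.
Cₑ = (0.2178 − 0.01197) / 0.0066 = 31.19 mg/L.
Required removal = 1 − 31.19/422 = 92.61 %.

92.6 %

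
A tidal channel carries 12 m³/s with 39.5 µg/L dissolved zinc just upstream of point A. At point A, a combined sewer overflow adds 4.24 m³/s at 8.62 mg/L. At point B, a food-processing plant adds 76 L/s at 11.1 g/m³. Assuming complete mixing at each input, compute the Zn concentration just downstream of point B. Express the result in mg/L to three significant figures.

39.5 µg/L = 0.0395 mg/L.
After input A: C = (12·0.0395 + 4.24·8.62) / 16.24 = 2.28 mg/L.
76 L/s = 0.076 m³/s.
After input B: C = (16.24·2.28 + 0.076·11.1) / 16.32 = 2.321 mg/L.

2.32 mg/L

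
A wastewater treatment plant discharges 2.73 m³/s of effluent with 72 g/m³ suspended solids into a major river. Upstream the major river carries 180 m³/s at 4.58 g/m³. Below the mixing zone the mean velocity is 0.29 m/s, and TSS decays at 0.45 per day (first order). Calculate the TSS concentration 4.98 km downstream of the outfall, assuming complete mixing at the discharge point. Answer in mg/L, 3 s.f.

5.11 mg/L

After complete mixing, C₀ = (2.73·72 + 180·4.58) / 182.7 = 5.587 mg/L.
Travel time t = 4980 m / 0.29 m/s = 1.717e+04 s = 0.1988 d.
C = 5.587·exp(−0.45·0.1988) = 5.587·0.9144 = 5.109 mg/L.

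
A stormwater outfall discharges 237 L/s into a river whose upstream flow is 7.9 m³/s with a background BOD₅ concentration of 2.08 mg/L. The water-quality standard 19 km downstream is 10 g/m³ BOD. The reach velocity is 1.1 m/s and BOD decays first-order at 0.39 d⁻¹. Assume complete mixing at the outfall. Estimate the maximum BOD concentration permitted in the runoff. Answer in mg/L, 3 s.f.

237 L/s = 0.237 m³/s.
Travel time to the compliance point: t = 1.9e+04/1.1 = 1.727e+04 s = 0.1999 d; decay factor exp(−0.39·0.1999) = 0.925.
So the concentration just after mixing may be at most 10/0.925 = 10.81 mg/L.
Mass balance: 10.81·8.137 = 0.237·Cₑ + 7.9·2.08.
Cₑ = (87.97 − 16.43) / 0.237 = 301.8 mg/L.

302 mg/L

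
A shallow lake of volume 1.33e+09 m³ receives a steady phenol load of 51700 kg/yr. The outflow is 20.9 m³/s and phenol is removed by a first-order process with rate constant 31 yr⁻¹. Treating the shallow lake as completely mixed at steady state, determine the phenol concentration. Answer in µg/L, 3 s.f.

Outflow Q = 20.9 m³/s × 3.156e+07 s/yr = 6.596e+08 m³/yr.
Steady-state CSTR mass balance: W = Q·C + k·V·C, so C = W/(Q + kV).
Q + kV = 6.596e+08 + 31·1.33e+09 = 4.189e+10 m³/yr.
C = 51700/4.189e+10 = 1.234e-06 kg/m³ = 0.001234 mg/L = 1.234 µg/L.

1.23 µg/L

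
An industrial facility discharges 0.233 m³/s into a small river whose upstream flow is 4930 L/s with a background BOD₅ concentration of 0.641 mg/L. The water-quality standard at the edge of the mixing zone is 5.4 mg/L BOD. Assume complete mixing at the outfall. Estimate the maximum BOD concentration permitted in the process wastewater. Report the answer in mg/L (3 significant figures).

106 mg/L

4930 L/s = 4.93 m³/s.
Mass balance: 5.4·5.163 = 0.233·Cₑ + 4.93·0.641.
Cₑ = (27.88 − 3.16) / 0.233 = 106.1 mg/L.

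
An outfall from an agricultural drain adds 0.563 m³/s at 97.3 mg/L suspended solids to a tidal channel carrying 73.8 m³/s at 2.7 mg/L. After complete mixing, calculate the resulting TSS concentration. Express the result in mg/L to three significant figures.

3.42 mg/L

Flow-weighted mixing gives C = (0.563·97.3 + 73.8·2.7) / (0.563 + 73.8) = 254/74.36 = 3.416 mg/L.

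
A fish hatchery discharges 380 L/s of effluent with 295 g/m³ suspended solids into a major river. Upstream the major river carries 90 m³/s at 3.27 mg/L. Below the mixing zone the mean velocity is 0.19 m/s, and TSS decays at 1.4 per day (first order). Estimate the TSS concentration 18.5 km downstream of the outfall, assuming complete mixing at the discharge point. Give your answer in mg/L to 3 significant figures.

0.928 mg/L

380 L/s = 0.38 m³/s.
After complete mixing, C₀ = (0.38·295 + 90·3.27) / 90.38 = 4.497 mg/L.
Travel time t = 1.85e+04 m / 0.19 m/s = 9.737e+04 s = 1.127 d.
C = 4.497·exp(−1.4·1.127) = 4.497·0.2064 = 0.9283 mg/L.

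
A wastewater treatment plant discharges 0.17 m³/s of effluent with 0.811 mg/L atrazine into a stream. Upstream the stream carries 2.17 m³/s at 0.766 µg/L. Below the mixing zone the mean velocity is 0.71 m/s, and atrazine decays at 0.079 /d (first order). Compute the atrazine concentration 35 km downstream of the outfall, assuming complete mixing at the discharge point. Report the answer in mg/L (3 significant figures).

0.766 µg/L = 0.000766 mg/L.
After complete mixing, C₀ = (0.17·0.811 + 2.17·0.000766) / 2.34 = 0.05963 mg/L.
Travel time t = 3.5e+04 m / 0.71 m/s = 4.93e+04 s = 0.5706 d.
C = 0.05963·exp(−0.079·0.5706) = 0.05963·0.9559 = 0.057 mg/L.

0.0570 mg/L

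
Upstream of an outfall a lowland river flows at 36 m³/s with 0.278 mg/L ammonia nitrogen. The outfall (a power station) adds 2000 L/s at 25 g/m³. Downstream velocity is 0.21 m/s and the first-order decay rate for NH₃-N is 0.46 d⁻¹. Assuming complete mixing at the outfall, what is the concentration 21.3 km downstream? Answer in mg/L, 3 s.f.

2000 L/s = 2 m³/s.
After complete mixing, C₀ = (2·25 + 36·0.278) / 38 = 1.579 mg/L.
Travel time t = 2.13e+04 m / 0.21 m/s = 1.014e+05 s = 1.174 d.
C = 1.579·exp(−0.46·1.174) = 1.579·0.5827 = 0.9202 mg/L.

0.920 mg/L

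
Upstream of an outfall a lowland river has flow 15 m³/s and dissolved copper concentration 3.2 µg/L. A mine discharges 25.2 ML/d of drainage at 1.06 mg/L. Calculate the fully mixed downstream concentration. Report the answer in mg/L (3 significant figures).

0.0234 mg/L

25.2 ML/d = 0.2917 m³/s.
3.2 µg/L = 0.0032 mg/L.
Conservation of mass across the mixing zone: C = (0.2917·1.06 + 15·0.0032) / (0.2917 + 15) = 0.3572/15.29 = 0.02336 mg/L.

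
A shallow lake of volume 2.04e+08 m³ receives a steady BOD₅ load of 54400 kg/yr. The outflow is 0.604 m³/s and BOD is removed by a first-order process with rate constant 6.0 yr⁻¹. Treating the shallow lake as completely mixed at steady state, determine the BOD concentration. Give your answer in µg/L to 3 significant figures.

43.8 µg/L

Outflow Q = 0.604 m³/s × 3.156e+07 s/yr = 1.906e+07 m³/yr.
Steady-state CSTR mass balance: W = Q·C + k·V·C, so C = W/(Q + kV).
Q + kV = 1.906e+07 + 6.0·2.04e+08 = 1.243e+09 m³/yr.
C = 54400/1.243e+09 = 4.376e-05 kg/m³ = 0.04376 mg/L = 43.76 µg/L.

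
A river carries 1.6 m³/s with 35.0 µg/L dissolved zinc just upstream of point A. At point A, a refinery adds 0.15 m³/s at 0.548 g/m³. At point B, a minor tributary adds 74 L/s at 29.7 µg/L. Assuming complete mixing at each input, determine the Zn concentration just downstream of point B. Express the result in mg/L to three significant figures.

35.0 µg/L = 0.035 mg/L.
After input A: C = (1.6·0.035 + 0.15·0.548) / 1.75 = 0.07897 mg/L.
74 L/s = 0.074 m³/s.
29.7 µg/L = 0.0297 mg/L.
After input B: C = (1.75·0.07897 + 0.074·0.0297) / 1.824 = 0.07697 mg/L.

0.0770 mg/L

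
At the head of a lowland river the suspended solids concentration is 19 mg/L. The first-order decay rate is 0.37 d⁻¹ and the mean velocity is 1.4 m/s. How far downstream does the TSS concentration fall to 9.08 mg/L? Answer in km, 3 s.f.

From C = C₀·e^(−kt), t = ln(C₀/C)/k = ln(19/9.08)/0.37 = 0.7384/0.37 = 1.996 d.
Distance = v·t = 1.4 m/s × 1.724e+05 s = 2.414e+05 m = 241.4 km.

241 km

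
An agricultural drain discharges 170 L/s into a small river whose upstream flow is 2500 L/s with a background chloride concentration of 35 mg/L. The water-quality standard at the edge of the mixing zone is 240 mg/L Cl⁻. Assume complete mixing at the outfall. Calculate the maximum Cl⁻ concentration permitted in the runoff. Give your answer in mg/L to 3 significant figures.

3250 mg/L

170 L/s = 0.17 m³/s.
2500 L/s = 2.5 m³/s.
Mass balance: 240·2.67 = 0.17·Cₑ + 2.5·35.
Cₑ = (640.8 − 87.5) / 0.17 = 3255 mg/L.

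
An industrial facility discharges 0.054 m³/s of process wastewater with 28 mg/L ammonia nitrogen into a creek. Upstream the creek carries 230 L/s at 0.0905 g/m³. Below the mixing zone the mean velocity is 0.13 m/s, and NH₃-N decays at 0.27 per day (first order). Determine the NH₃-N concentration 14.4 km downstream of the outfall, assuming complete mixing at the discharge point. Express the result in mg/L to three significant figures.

3.82 mg/L

230 L/s = 0.23 m³/s.
After complete mixing, C₀ = (0.054·28 + 0.23·0.0905) / 0.284 = 5.397 mg/L.
Travel time t = 1.44e+04 m / 0.13 m/s = 1.108e+05 s = 1.282 d.
C = 5.397·exp(−0.27·1.282) = 5.397·0.7074 = 3.818 mg/L.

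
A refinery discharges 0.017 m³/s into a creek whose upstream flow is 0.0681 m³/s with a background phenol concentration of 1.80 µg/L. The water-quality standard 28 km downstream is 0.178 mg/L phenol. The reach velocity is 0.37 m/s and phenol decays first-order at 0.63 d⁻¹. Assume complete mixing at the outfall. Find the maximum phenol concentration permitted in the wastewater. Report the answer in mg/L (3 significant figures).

1.54 mg/L

1.80 µg/L = 0.0018 mg/L.
Travel time to the compliance point: t = 2.8e+04/0.37 = 7.568e+04 s = 0.8759 d; decay factor exp(−0.63·0.8759) = 0.5759.
So the concentration just after mixing may be at most 0.178/0.5759 = 0.3091 mg/L.
Mass balance: 0.3091·0.0851 = 0.017·Cₑ + 0.0681·0.0018.
Cₑ = (0.0263 − 0.0001226) / 0.017 = 1.54 mg/L.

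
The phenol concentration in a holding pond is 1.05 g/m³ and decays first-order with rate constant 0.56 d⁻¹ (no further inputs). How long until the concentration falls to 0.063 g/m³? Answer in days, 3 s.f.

5.02 d

t = ln(C₀/C)/k = ln(1.05/0.063)/0.56 = 2.813/0.56 = 5.024 d.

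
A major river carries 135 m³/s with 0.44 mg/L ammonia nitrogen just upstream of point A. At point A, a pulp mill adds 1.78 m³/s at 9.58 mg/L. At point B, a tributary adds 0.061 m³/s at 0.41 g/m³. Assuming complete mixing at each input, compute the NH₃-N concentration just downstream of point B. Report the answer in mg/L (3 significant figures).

0.559 mg/L

After input A: C = (135·0.44 + 1.78·9.58) / 136.8 = 0.5589 mg/L.
After input B: C = (136.8·0.5589 + 0.061·0.41) / 136.8 = 0.5589 mg/L.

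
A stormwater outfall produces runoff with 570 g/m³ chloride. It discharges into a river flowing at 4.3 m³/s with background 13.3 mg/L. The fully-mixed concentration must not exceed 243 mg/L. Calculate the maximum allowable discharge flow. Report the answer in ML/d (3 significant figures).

261 ML/d

Mass balance at complete mixing: C_std·(Q_w + Q_r) = Q_w·C_e + Q_r·C_b.
Rearranging, Q_w = Q_r·(C_std − C_b)/(C_e − C_std) = 4.3·(243 − 13.3) / (570 − 243) = 3.021 m³/s.
= 261 ML/d.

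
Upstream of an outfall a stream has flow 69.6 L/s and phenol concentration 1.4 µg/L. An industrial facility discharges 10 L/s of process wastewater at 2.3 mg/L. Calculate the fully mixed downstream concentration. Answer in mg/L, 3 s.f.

0.290 mg/L

10 L/s = 0.01 m³/s.
69.6 L/s = 0.0696 m³/s.
1.4 µg/L = 0.0014 mg/L.
Conservation of mass across the mixing zone: C = (0.01·2.3 + 0.0696·0.0014) / (0.01 + 0.0696) = 0.0231/0.0796 = 0.2902 mg/L.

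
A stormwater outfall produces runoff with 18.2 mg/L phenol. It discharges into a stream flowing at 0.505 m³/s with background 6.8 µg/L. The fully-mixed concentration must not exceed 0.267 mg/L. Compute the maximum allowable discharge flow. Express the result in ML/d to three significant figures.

0.633 ML/d

6.8 µg/L = 0.0068 mg/L.
Mass balance at complete mixing: C_std·(Q_w + Q_r) = Q_w·C_e + Q_r·C_b.
Rearranging, Q_w = Q_r·(C_std − C_b)/(C_e − C_std) = 0.505·(0.267 − 0.0068) / (18.2 − 0.267) = 0.007327 m³/s.
= 0.6331 ML/d.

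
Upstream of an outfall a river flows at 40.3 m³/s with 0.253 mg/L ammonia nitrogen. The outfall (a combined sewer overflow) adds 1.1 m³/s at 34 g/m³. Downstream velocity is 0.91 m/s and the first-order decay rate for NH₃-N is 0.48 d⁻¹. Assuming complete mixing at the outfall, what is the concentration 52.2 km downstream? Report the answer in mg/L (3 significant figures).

After complete mixing, C₀ = (1.1·34 + 40.3·0.253) / 41.4 = 1.15 mg/L.
Travel time t = 5.22e+04 m / 0.91 m/s = 5.736e+04 s = 0.6639 d.
C = 1.15·exp(−0.48·0.6639) = 1.15·0.7271 = 0.8359 mg/L.

0.836 mg/L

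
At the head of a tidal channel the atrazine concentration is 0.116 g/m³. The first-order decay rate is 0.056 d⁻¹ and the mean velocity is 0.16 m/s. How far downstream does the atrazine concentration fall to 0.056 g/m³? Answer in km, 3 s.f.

180 km

From C = C₀·e^(−kt), t = ln(C₀/C)/k = ln(0.116/0.056)/0.056 = 0.7282/0.056 = 13 d.
Distance = v·t = 0.16 m/s × 1.124e+06 s = 1.798e+05 m = 179.8 km.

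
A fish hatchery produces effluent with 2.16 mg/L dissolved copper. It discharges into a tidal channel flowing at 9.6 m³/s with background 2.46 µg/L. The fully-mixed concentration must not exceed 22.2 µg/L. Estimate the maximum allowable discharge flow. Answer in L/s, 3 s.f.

2.46 µg/L = 0.00246 mg/L.
22.2 µg/L = 0.0222 mg/L.
Mass balance at complete mixing: C_std·(Q_w + Q_r) = Q_w·C_e + Q_r·C_b.
Rearranging, Q_w = Q_r·(C_std − C_b)/(C_e − C_std) = 9.6·(0.0222 − 0.00246) / (2.16 − 0.0222) = 0.08864 m³/s.
= 88.64 L/s.

88.6 L/s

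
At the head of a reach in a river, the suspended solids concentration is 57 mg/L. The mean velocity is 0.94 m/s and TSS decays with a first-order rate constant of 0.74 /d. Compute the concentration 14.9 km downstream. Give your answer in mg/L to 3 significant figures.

49.8 mg/L

Travel time t = 14.9 km / 0.94 m/s = 1.49e+04/0.94 = 1.585e+04 s = 0.1835 d.
First-order decay: C = 57·exp(−0.74·0.1835) = 57·0.8731 = 49.76 mg/L.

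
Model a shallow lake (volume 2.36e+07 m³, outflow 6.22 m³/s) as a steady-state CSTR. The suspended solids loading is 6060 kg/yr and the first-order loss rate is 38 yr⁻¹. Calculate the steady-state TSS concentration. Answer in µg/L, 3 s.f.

5.54 µg/L

Outflow Q = 6.22 m³/s × 3.156e+07 s/yr = 1.963e+08 m³/yr.
Steady-state CSTR mass balance: W = Q·C + k·V·C, so C = W/(Q + kV).
Q + kV = 1.963e+08 + 38·2.36e+07 = 1.093e+09 m³/yr.
C = 6060/1.093e+09 = 5.544e-06 kg/m³ = 0.005544 mg/L = 5.544 µg/L.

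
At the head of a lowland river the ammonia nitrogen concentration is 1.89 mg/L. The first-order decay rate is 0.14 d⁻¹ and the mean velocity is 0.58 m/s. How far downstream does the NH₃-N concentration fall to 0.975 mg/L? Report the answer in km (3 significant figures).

237 km

From C = C₀·e^(−kt), t = ln(C₀/C)/k = ln(1.89/0.975)/0.14 = 0.6619/0.14 = 4.728 d.
Distance = v·t = 0.58 m/s × 4.085e+05 s = 2.369e+05 m = 236.9 km.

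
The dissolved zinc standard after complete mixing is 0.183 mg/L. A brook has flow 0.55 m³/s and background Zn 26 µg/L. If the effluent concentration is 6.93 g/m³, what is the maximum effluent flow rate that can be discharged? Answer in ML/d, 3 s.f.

1.11 ML/d

26 µg/L = 0.026 mg/L.
Mass balance at complete mixing: C_std·(Q_w + Q_r) = Q_w·C_e + Q_r·C_b.
Rearranging, Q_w = Q_r·(C_std − C_b)/(C_e − C_std) = 0.55·(0.183 − 0.026) / (6.93 − 0.183) = 0.0128 m³/s.
= 1.106 ML/d.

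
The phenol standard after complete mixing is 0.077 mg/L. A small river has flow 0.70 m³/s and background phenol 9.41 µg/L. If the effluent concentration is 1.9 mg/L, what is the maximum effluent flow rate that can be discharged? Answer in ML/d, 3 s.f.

9.41 µg/L = 0.00941 mg/L.
Mass balance at complete mixing: C_std·(Q_w + Q_r) = Q_w·C_e + Q_r·C_b.
Rearranging, Q_w = Q_r·(C_std − C_b)/(C_e − C_std) = 0.70·(0.077 − 0.00941) / (1.9 − 0.077) = 0.02595 m³/s.
= 2.242 ML/d.

2.24 ML/d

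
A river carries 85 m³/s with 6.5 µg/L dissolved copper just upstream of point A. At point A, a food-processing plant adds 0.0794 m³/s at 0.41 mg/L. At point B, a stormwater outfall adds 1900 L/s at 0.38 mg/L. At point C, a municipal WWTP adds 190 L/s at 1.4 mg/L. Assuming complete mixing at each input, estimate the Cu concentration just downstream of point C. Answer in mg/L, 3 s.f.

0.0180 mg/L

6.5 µg/L = 0.0065 mg/L.
After input A: C = (85·0.0065 + 0.0794·0.41) / 85.08 = 0.006877 mg/L.
1900 L/s = 1.9 m³/s.
After input B: C = (85.08·0.006877 + 1.9·0.38) / 86.98 = 0.01503 mg/L.
190 L/s = 0.19 m³/s.
After input C: C = (86.98·0.01503 + 0.19·1.4) / 87.17 = 0.01805 mg/L.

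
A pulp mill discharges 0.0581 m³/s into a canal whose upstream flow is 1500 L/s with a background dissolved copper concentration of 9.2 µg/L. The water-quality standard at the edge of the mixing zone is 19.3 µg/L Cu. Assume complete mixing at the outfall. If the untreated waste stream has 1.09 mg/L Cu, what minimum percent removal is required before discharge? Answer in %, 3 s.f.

74.3 %

1500 L/s = 1.5 m³/s.
9.2 µg/L = 0.0092 mg/L.
19.3 µg/L = 0.0193 mg/L.
Mass balance: 0.0193·1.558 = 0.0581·Cₑ + 1.5·0.0092.
Cₑ = (0.03007 − 0.0138) / 0.0581 = 0.2801 mg/L.
Required removal = 1 − 0.2801/1.09 = 74.31 %.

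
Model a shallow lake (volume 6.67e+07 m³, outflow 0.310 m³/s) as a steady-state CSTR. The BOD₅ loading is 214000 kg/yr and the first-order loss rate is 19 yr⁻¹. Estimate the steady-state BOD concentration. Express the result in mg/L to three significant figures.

0.168 mg/L

Outflow Q = 0.310 m³/s × 3.156e+07 s/yr = 9.783e+06 m³/yr.
Steady-state CSTR mass balance: W = Q·C + k·V·C, so C = W/(Q + kV).
Q + kV = 9.783e+06 + 19·6.67e+07 = 1.277e+09 m³/yr.
C = 214000/1.277e+09 = 0.0001676 kg/m³ = 0.1676 mg/L.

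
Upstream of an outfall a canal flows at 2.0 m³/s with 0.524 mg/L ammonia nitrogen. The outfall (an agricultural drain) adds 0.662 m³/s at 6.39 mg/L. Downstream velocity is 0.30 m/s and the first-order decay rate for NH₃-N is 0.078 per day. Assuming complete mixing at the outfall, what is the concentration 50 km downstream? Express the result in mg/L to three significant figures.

After complete mixing, C₀ = (0.662·6.39 + 2·0.524) / 2.662 = 1.983 mg/L.
Travel time t = 5e+04 m / 0.30 m/s = 1.667e+05 s = 1.929 d.
C = 1.983·exp(−0.078·1.929) = 1.983·0.8603 = 1.706 mg/L.

1.71 mg/L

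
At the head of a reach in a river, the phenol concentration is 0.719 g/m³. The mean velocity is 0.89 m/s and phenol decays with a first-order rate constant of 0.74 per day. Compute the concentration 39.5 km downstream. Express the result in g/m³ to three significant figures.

Travel time t = 39.5 km / 0.89 m/s = 3.95e+04/0.89 = 4.438e+04 s = 0.5137 d.
First-order decay: C = 0.719·exp(−0.74·0.5137) = 0.719·0.6838 = 0.4916 g/m³.

0.492 g/m³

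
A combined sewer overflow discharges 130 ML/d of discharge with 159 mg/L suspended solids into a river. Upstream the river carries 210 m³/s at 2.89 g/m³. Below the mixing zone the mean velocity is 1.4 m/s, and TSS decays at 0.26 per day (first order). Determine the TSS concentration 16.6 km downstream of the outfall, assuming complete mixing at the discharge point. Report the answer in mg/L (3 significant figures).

130 ML/d = 1.505 m³/s.
After complete mixing, C₀ = (1.505·159 + 210·2.89) / 211.5 = 4.001 mg/L.
Travel time t = 1.66e+04 m / 1.4 m/s = 1.186e+04 s = 0.1372 d.
C = 4.001·exp(−0.26·0.1372) = 4.001·0.9649 = 3.86 mg/L.

3.86 mg/L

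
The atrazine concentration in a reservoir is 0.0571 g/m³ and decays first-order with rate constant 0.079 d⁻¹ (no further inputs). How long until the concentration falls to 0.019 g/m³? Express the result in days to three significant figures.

13.9 d

t = ln(C₀/C)/k = ln(0.0571/0.019)/0.079 = 1.1/0.079 = 13.93 d.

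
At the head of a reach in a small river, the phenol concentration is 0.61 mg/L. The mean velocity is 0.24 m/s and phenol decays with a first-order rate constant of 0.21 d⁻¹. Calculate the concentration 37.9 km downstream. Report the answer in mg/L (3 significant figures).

0.416 mg/L

Travel time t = 37.9 km / 0.24 m/s = 3.79e+04/0.24 = 1.579e+05 s = 1.828 d.
First-order decay: C = 0.61·exp(−0.21·1.828) = 0.61·0.6813 = 0.4156 mg/L.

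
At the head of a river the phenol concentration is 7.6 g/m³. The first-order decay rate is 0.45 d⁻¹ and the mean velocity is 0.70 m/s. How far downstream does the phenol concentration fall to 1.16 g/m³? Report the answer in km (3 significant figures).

From C = C₀·e^(−kt), t = ln(C₀/C)/k = ln(7.6/1.16)/0.45 = 1.88/0.45 = 4.177 d.
Distance = v·t = 0.70 m/s × 3.609e+05 s = 2.526e+05 m = 252.6 km.

253 km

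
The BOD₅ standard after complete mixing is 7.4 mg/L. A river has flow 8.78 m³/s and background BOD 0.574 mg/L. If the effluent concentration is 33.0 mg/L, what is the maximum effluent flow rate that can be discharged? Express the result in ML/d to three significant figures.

Mass balance at complete mixing: C_std·(Q_w + Q_r) = Q_w·C_e + Q_r·C_b.
Rearranging, Q_w = Q_r·(C_std − C_b)/(C_e − C_std) = 8.78·(7.4 − 0.574) / (33 − 7.4) = 2.341 m³/s.
= 202.3 ML/d.

202 ML/d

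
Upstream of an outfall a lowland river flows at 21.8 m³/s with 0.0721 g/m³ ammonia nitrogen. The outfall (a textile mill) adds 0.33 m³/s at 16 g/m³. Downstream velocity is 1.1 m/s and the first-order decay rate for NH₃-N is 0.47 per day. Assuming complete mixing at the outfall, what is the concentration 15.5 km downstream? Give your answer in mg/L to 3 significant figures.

0.287 mg/L

After complete mixing, C₀ = (0.33·16 + 21.8·0.0721) / 22.13 = 0.3096 mg/L.
Travel time t = 1.55e+04 m / 1.1 m/s = 1.409e+04 s = 0.1631 d.
C = 0.3096·exp(−0.47·0.1631) = 0.3096·0.9262 = 0.2868 mg/L.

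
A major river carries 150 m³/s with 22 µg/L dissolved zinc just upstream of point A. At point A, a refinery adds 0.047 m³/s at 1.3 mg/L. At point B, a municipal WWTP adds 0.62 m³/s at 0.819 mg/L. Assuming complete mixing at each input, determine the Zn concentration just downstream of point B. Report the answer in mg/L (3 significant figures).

22 µg/L = 0.022 mg/L.
After input A: C = (150·0.022 + 0.047·1.3) / 150 = 0.0224 mg/L.
After input B: C = (150·0.0224 + 0.62·0.819) / 150.7 = 0.02568 mg/L.

0.0257 mg/L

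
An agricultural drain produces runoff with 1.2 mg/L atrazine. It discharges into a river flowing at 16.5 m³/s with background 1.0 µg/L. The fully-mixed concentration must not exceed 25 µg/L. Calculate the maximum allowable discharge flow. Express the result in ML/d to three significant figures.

29.1 ML/d

1.0 µg/L = 0.001 mg/L.
25 µg/L = 0.025 mg/L.
Mass balance at complete mixing: C_std·(Q_w + Q_r) = Q_w·C_e + Q_r·C_b.
Rearranging, Q_w = Q_r·(C_std − C_b)/(C_e − C_std) = 16.5·(0.025 − 0.001) / (1.2 − 0.025) = 0.337 m³/s.
= 29.12 ML/d.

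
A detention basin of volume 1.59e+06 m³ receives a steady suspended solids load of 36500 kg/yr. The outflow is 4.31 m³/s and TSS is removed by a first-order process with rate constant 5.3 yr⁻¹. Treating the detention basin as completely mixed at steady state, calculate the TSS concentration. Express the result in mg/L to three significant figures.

Outflow Q = 4.31 m³/s × 3.156e+07 s/yr = 1.36e+08 m³/yr.
Steady-state CSTR mass balance: W = Q·C + k·V·C, so C = W/(Q + kV).
Q + kV = 1.36e+08 + 5.3·1.59e+06 = 1.444e+08 m³/yr.
C = 36500/1.444e+08 = 0.0002527 kg/m³ = 0.2527 mg/L.

0.253 mg/L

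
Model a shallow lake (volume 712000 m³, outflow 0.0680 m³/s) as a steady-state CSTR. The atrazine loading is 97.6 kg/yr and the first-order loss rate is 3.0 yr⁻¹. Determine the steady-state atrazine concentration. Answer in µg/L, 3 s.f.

22.8 µg/L

Outflow Q = 0.0680 m³/s × 3.156e+07 s/yr = 2.146e+06 m³/yr.
Steady-state CSTR mass balance: W = Q·C + k·V·C, so C = W/(Q + kV).
Q + kV = 2.146e+06 + 3.0·712000 = 4.282e+06 m³/yr.
C = 97.6/4.282e+06 = 2.279e-05 kg/m³ = 0.02279 mg/L = 22.79 µg/L.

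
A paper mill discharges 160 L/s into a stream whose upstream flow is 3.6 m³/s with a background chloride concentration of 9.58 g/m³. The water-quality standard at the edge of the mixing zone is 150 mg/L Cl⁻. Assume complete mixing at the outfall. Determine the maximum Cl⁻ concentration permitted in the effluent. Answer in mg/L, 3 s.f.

3310 mg/L

160 L/s = 0.16 m³/s.
Mass balance: 150·3.76 = 0.16·Cₑ + 3.6·9.58.
Cₑ = (564 − 34.49) / 0.16 = 3309 mg/L.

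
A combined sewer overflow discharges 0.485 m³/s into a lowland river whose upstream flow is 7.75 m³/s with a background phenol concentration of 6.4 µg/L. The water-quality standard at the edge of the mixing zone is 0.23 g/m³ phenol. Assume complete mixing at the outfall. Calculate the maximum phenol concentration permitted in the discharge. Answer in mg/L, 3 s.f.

6.4 µg/L = 0.0064 mg/L.
Mass balance: 0.23·8.235 = 0.485·Cₑ + 7.75·0.0064.
Cₑ = (1.894 − 0.0496) / 0.485 = 3.803 mg/L.

3.80 mg/L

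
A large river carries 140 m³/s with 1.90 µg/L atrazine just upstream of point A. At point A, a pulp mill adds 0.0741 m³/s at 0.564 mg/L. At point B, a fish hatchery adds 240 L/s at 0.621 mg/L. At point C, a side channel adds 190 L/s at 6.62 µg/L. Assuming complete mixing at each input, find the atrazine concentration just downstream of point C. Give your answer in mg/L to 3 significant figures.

1.90 µg/L = 0.0019 mg/L.
After input A: C = (140·0.0019 + 0.0741·0.564) / 140.1 = 0.002197 mg/L.
240 L/s = 0.24 m³/s.
After input B: C = (140.1·0.002197 + 0.24·0.621) / 140.3 = 0.003256 mg/L.
190 L/s = 0.19 m³/s.
6.62 µg/L = 0.00662 mg/L.
After input C: C = (140.3·0.003256 + 0.19·0.00662) / 140.5 = 0.00326 mg/L.

0.00326 mg/L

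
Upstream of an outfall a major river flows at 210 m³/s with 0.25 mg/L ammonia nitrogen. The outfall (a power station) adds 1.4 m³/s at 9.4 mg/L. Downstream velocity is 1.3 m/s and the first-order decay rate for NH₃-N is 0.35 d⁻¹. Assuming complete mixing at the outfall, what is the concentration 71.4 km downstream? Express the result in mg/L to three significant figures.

0.249 mg/L

After complete mixing, C₀ = (1.4·9.4 + 210·0.25) / 211.4 = 0.3106 mg/L.
Travel time t = 7.14e+04 m / 1.3 m/s = 5.492e+04 s = 0.6357 d.
C = 0.3106·exp(−0.35·0.6357) = 0.3106·0.8005 = 0.2486 mg/L.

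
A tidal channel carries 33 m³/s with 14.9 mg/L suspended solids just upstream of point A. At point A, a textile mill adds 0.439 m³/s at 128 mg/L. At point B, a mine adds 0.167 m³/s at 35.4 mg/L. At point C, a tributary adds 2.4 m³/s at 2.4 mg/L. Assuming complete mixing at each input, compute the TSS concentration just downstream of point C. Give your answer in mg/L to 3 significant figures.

15.5 mg/L

After input A: C = (33·14.9 + 0.439·128) / 33.44 = 16.38 mg/L.
After input B: C = (33.44·16.38 + 0.167·35.4) / 33.61 = 16.48 mg/L.
After input C: C = (33.61·16.48 + 2.4·2.4) / 36.01 = 15.54 mg/L.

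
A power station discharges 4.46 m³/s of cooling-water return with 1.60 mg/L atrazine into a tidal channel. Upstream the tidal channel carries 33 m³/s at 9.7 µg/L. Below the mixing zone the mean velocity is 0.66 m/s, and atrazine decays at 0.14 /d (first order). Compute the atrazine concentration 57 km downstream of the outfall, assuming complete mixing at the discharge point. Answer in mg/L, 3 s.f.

9.7 µg/L = 0.0097 mg/L.
After complete mixing, C₀ = (4.46·1.6 + 33·0.0097) / 37.46 = 0.199 mg/L.
Travel time t = 5.7e+04 m / 0.66 m/s = 8.636e+04 s = 0.9996 d.
C = 0.199·exp(−0.14·0.9996) = 0.199·0.8694 = 0.173 mg/L.

0.173 mg/L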